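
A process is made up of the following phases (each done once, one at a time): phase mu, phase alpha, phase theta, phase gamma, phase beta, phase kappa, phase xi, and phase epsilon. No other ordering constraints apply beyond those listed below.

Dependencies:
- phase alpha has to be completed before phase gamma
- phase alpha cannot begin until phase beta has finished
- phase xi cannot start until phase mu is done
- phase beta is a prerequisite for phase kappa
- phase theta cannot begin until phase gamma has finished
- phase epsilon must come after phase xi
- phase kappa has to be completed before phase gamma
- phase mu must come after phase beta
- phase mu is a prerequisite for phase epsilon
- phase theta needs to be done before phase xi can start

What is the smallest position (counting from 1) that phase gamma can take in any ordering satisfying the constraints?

4

Every phase that must precede phase gamma has to come before it. Tracing all chains that end at phase gamma, those phases are: phase alpha, phase beta, phase kappa — 3 in total.
With 3 mandatory predecessors, the earliest phase gamma can sit is position 3+1 = 4, and placing just those 3 first achieves it.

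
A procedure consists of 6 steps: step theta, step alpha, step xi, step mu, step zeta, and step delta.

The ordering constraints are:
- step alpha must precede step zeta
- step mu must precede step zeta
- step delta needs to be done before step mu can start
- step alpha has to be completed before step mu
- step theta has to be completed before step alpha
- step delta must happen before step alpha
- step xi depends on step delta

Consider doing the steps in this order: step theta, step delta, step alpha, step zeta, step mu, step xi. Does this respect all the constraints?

The sequence places step zeta ahead of step mu.
Since step mu is required before step zeta, the ordering is invalid.

No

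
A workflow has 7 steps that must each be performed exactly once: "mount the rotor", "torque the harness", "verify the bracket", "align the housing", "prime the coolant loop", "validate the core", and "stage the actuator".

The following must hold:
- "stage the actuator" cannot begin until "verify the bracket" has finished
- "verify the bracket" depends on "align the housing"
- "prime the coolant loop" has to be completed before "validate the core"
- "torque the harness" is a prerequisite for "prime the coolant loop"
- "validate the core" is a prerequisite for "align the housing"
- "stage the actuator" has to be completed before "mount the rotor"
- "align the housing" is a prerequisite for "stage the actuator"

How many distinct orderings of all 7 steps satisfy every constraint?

1

Only "torque the harness" has no prerequisites, so it must go first.
Every step is then forced in turn, so only 1 complete ordering is consistent with the constraints.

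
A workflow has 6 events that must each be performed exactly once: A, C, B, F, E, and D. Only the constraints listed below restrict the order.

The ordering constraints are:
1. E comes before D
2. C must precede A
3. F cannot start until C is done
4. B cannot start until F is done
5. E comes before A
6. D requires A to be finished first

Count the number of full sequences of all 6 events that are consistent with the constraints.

16

2 events have no prerequisites (C, E), so any of them could come first.
Systematically extending each partial ordering one event at a time and counting, there are 16 complete orderings.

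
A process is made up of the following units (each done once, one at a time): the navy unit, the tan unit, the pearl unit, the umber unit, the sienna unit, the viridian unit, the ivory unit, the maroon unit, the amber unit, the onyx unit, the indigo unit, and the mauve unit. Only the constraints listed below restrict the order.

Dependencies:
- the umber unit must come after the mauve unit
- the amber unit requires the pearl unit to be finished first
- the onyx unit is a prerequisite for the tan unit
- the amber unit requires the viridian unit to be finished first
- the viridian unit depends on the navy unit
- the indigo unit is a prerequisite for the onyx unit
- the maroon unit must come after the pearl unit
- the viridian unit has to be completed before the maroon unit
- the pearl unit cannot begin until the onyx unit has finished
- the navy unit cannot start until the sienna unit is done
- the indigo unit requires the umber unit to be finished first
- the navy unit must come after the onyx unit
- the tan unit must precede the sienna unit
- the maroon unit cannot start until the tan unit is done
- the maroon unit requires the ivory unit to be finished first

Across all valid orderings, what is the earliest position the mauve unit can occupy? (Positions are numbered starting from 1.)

1

No constraint forces any other unit before the mauve unit, so it can be placed first.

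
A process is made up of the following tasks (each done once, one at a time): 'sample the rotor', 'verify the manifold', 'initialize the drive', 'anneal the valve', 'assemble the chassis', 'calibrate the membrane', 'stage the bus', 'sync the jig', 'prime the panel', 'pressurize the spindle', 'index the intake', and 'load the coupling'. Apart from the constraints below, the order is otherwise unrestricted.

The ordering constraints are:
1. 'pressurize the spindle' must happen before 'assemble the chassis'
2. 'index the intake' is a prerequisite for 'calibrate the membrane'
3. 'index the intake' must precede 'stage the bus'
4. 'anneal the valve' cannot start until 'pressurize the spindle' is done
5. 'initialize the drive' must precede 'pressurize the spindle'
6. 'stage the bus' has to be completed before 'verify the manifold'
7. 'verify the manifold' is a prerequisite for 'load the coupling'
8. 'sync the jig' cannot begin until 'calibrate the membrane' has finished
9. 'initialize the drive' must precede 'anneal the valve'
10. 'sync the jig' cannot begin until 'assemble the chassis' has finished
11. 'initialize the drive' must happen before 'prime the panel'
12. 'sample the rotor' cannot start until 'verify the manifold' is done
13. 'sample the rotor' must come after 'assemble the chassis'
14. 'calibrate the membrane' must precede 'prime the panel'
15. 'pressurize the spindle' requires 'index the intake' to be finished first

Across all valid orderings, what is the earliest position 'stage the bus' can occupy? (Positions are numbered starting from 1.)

The only task forced before 'stage the bus' (directly or transitively) is 'index the intake'.
With 1 mandatory predecessor, the earliest 'stage the bus' can sit is position 1+1 = 2, and placing just that one first achieves it.

2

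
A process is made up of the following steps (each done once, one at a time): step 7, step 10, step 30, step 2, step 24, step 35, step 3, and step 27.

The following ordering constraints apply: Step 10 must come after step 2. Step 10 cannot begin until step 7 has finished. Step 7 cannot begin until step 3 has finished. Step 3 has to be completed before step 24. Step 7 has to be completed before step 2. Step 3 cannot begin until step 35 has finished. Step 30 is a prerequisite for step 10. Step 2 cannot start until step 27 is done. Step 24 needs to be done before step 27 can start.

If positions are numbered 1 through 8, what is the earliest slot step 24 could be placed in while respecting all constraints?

3

The steps that are forced before step 24, directly or transitively, are step 35, step 3. That's 2 steps.
So at minimum 2 steps come before step 24, putting step 24 no earlier than position 3. That position is achievable by scheduling exactly those predecessors first.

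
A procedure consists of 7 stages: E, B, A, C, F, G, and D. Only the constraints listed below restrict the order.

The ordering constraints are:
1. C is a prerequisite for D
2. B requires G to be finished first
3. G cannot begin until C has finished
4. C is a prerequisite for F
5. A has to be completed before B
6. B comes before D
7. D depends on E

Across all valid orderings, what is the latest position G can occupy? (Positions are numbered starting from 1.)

Following every chain forward from G, the stages that must come later are B, D — 2 of them.
With 2 mandatory successors out of 7 stages total, the latest slot for G is 7−2 = 5, and it's reachable by doing all non-successors before G.

5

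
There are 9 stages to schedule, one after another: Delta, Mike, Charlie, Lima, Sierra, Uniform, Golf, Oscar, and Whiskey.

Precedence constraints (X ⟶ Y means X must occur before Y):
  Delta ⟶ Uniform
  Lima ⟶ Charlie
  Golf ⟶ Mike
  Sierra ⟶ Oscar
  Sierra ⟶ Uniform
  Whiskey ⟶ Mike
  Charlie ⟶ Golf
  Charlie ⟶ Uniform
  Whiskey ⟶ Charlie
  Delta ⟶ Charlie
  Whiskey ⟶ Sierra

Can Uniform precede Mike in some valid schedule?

Yes

No chain of constraints runs from Mike to Uniform, so Mike is not required to come first.
That means at least one valid schedule has Uniform before Mike.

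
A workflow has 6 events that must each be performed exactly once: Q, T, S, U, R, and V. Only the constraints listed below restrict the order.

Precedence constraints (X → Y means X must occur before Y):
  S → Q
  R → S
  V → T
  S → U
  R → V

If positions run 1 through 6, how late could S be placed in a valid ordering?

4

Following every chain forward from S, the events that must come later are Q, U — 2 of them.
So at least 2 events follow S, putting S no later than position 4. That position is achievable by scheduling everything else first.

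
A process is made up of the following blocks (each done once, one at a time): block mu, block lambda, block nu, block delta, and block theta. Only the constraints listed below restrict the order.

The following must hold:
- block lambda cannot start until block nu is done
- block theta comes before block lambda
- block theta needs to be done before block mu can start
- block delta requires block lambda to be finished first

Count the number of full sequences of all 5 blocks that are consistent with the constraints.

7

The blocks with no prerequisites are block nu, block theta; any of them can be placed first.
Counting all ways to extend the partial order to a total order gives 7.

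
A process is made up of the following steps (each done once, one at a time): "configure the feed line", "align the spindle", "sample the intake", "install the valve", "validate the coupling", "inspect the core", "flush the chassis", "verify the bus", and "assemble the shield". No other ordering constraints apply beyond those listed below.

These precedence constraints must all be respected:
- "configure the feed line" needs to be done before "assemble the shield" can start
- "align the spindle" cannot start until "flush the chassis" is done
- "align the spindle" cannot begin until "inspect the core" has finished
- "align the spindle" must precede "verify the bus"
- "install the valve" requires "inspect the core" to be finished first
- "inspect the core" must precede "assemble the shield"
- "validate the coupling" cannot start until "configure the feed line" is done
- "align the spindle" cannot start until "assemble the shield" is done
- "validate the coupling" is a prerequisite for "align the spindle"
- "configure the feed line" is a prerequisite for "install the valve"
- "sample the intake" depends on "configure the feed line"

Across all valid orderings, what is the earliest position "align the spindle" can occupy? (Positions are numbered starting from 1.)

6

Working backwards through the constraints from "align the spindle", its full set of required predecessors is "configure the feed line", "validate the coupling", "inspect the core", "flush the chassis", "assemble the shield" — 5 of them.
With 5 mandatory predecessors, the earliest "align the spindle" can sit is position 5+1 = 6, and placing just those 5 first achieves it.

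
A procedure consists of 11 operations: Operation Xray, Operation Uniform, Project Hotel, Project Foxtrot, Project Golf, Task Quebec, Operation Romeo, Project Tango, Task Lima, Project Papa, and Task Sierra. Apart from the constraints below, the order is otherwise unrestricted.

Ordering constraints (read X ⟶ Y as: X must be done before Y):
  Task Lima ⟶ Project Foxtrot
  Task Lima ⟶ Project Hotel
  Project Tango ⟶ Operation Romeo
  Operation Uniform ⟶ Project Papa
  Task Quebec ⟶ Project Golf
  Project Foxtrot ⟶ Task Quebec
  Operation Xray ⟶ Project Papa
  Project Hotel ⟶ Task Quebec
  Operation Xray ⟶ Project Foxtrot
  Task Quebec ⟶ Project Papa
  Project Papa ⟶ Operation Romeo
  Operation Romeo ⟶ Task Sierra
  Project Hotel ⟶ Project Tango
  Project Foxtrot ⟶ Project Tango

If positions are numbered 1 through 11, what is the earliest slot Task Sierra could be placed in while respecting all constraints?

10

Working backwards through the constraints from Task Sierra, its full set of required predecessors is Operation Xray, Operation Uniform, Project Hotel, Project Foxtrot, Task Quebec, Operation Romeo, Project Tango, Task Lima, Project Papa — 9 of them.
So at minimum 9 operations come before Task Sierra, putting Task Sierra no earlier than position 10. That position is achievable by scheduling exactly those predecessors first.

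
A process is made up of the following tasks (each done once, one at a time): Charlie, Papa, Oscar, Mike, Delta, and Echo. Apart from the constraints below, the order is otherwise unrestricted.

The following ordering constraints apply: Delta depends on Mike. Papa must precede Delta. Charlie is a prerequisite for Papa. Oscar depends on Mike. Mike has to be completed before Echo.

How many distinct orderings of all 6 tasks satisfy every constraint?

The tasks with no prerequisites are Charlie, Mike; any of them can be placed first.
Systematically extending each partial ordering one task at a time and counting, there are 38 complete orderings.

38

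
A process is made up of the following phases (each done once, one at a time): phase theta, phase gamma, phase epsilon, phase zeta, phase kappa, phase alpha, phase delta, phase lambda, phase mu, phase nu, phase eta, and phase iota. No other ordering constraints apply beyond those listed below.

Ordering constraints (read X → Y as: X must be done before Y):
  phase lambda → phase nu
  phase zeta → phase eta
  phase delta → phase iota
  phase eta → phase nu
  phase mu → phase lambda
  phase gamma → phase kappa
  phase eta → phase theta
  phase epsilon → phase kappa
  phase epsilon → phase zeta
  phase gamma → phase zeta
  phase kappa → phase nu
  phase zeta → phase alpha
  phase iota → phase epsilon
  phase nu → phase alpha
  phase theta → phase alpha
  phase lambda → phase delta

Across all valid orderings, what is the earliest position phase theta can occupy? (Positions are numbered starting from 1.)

Every phase that must precede phase theta has to come before it. Tracing all chains that end at phase theta, those phases are: phase gamma, phase epsilon, phase zeta, phase delta, phase lambda, phase mu, phase eta, phase iota — 8 in total.
So at minimum 8 phases come before phase theta, putting phase theta no earlier than position 9. That position is achievable by scheduling exactly those predecessors first.

9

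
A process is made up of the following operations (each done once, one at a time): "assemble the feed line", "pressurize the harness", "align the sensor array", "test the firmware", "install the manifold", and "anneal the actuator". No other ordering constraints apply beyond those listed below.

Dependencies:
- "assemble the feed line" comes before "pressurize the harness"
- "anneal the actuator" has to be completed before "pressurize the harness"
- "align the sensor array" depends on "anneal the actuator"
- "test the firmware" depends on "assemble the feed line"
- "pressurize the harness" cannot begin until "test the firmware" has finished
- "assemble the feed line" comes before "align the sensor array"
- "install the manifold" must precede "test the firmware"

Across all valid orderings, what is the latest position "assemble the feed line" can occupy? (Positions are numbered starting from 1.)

3

Every operation that must follow "assemble the feed line" has to come after it. Tracing all chains starting from "assemble the feed line", those operations are: "pressurize the harness", "align the sensor array", "test the firmware" — 3 in total.
So at least 3 operations follow "assemble the feed line", putting "assemble the feed line" no later than position 3. That position is achievable by scheduling everything else first.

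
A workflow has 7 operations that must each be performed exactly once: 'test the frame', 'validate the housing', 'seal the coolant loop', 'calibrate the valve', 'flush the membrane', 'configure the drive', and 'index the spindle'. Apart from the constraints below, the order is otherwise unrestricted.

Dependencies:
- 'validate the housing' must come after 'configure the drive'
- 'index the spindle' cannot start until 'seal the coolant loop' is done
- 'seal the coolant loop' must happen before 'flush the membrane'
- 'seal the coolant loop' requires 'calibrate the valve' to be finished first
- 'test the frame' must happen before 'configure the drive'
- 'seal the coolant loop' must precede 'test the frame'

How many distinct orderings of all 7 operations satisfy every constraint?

'calibrate the valve' is the only operation with nothing required before it, so every ordering starts there.
Systematically extending each partial ordering one operation at a time and counting, there are 20 complete orderings.

20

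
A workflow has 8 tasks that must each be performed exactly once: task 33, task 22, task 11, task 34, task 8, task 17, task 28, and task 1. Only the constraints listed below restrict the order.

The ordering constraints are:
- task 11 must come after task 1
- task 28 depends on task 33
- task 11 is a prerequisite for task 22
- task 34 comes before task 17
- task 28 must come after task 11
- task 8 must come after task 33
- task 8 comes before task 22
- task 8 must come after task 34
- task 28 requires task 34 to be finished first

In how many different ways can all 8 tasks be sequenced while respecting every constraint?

296

The tasks with no prerequisites are task 33, task 34, task 1; any of them can be placed first.
Counting all ways to extend the partial order to a total order gives 296.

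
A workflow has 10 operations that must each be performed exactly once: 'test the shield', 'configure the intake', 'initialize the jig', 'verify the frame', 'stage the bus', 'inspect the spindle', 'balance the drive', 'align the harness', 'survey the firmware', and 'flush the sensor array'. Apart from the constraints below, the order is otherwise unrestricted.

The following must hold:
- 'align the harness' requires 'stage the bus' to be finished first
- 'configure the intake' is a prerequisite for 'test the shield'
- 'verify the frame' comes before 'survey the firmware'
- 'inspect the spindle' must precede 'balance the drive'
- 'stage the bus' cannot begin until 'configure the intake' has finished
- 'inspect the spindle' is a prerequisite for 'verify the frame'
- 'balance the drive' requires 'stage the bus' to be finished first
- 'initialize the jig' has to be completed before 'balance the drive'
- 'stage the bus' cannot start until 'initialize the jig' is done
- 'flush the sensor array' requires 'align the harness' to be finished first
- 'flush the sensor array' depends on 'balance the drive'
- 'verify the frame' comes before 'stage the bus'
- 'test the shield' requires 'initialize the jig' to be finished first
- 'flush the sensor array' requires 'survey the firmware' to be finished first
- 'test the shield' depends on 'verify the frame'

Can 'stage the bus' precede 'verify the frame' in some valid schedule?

No

Following 'verify the frame' → 'stage the bus', 'verify the frame' must precede 'stage the bus' in every valid ordering.
Hence 'stage the bus' can never be scheduled before 'verify the frame'.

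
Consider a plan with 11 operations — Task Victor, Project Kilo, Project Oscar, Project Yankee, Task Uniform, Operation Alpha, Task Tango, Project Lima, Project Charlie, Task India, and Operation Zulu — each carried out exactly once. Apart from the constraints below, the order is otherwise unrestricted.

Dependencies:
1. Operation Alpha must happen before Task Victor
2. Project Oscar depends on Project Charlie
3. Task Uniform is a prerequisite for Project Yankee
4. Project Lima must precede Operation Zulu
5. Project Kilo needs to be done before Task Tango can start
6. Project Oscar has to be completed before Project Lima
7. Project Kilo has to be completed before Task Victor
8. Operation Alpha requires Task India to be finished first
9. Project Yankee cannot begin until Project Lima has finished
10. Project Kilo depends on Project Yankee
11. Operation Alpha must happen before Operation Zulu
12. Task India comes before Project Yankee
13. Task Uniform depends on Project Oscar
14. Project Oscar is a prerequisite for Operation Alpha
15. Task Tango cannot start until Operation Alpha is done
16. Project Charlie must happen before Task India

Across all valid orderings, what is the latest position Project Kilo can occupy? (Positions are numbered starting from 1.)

Following every chain forward from Project Kilo, the operations that must come later are Task Victor, Task Tango — 2 of them.
So at least 2 operations follow Project Kilo, putting Project Kilo no later than position 9. That position is achievable by scheduling everything else first.

9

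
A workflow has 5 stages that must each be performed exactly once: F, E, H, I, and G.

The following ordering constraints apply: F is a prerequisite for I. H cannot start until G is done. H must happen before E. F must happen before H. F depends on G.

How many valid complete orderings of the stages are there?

Only G has no prerequisites, so it must go first.
Systematically extending each partial ordering one stage at a time and counting, there are 3 complete orderings.

3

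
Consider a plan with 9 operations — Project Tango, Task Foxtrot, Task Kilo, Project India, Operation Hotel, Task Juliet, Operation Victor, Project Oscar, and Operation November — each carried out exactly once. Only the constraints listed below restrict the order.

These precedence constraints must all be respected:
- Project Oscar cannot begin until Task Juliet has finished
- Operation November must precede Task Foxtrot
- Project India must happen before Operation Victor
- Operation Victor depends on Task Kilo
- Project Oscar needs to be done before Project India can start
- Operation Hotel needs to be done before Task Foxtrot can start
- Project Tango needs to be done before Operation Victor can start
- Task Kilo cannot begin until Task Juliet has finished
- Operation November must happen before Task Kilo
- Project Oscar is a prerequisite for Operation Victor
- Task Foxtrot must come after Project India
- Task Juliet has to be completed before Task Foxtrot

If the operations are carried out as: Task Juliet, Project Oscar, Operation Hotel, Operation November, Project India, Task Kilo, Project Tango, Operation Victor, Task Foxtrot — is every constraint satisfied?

Checking each listed constraint against this order: for instance, Task Juliet is in position 1 and Task Foxtrot in position 9, so that constraint holds — and the remaining constraints check out the same way.

Yes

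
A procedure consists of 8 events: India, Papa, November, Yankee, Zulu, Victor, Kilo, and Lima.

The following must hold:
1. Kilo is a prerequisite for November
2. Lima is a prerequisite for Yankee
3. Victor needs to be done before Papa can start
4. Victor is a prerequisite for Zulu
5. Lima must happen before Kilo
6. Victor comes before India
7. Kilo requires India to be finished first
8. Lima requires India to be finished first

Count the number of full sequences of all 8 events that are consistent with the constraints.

Only Victor has no prerequisites, so it must go first.
Counting all ways to extend the partial order to a total order gives 126.

126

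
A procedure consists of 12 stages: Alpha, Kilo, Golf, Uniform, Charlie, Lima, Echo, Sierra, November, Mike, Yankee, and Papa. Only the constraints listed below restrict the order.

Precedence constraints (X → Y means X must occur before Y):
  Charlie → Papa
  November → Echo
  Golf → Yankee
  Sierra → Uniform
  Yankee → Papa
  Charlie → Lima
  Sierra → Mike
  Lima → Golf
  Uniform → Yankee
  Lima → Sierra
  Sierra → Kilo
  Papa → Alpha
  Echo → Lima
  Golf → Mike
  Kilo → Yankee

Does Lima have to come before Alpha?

Chaining the stated constraints: Lima → Golf → Yankee → Papa → Alpha.
Hence Lima necessarily comes before Alpha.

Yes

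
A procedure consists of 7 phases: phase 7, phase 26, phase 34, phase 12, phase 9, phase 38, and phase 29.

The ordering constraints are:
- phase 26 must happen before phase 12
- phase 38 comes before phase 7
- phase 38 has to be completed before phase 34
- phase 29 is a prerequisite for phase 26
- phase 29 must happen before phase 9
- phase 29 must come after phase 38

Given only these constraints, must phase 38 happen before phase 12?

There is a constraint chain phase 38 → phase 29 → phase 26 → phase 12.
That forces phase 38 before phase 12 in every valid schedule.

Yes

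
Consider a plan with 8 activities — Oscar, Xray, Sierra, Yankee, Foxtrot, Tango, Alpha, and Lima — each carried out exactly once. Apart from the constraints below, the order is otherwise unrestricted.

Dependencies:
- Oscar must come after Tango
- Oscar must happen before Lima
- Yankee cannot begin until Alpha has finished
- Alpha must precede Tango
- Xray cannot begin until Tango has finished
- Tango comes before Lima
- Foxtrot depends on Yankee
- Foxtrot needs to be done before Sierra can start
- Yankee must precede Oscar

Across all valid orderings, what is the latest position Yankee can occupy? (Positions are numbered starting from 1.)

4

Every activity that must follow Yankee has to come after it. Tracing all chains starting from Yankee, those activities are: Oscar, Sierra, Foxtrot, Lima — 4 in total.
With 4 mandatory successors out of 8 activities total, the latest slot for Yankee is 8−4 = 4, and it's reachable by doing all non-successors before Yankee.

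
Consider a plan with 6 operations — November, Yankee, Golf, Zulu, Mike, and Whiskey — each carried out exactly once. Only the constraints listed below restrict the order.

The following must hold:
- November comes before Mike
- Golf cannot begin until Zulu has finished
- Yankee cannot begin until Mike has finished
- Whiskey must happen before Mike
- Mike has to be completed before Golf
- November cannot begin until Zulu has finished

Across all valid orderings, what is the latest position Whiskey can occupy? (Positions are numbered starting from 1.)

3

Following every chain forward from Whiskey, the operations that must come later are Yankee, Golf, Mike — 3 of them.
With 3 mandatory successors out of 6 operations total, the latest slot for Whiskey is 6−3 = 3, and it's reachable by doing all non-successors before Whiskey.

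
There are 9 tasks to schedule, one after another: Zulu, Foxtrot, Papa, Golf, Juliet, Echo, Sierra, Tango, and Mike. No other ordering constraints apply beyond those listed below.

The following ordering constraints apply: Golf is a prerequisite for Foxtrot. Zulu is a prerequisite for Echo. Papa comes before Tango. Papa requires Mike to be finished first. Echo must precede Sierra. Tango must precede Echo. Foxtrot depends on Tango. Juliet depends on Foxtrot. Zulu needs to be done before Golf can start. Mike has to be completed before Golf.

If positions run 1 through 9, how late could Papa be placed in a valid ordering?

4

Every task that must follow Papa has to come after it. Tracing all chains starting from Papa, those tasks are: Foxtrot, Juliet, Echo, Sierra, Tango — 5 in total.
So at least 5 tasks follow Papa, putting Papa no later than position 4. That position is achievable by scheduling everything else first.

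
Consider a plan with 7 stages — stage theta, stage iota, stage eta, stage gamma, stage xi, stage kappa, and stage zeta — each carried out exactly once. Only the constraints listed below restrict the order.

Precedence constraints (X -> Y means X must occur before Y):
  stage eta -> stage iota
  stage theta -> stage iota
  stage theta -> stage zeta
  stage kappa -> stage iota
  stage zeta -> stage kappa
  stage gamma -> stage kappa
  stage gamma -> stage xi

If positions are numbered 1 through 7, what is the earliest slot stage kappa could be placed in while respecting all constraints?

4

The stages that are forced before stage kappa, directly or transitively, are stage theta, stage gamma, stage zeta. That's 3 stages.
So at minimum 3 stages come before stage kappa, putting stage kappa no earlier than position 4. That position is achievable by scheduling exactly those predecessors first.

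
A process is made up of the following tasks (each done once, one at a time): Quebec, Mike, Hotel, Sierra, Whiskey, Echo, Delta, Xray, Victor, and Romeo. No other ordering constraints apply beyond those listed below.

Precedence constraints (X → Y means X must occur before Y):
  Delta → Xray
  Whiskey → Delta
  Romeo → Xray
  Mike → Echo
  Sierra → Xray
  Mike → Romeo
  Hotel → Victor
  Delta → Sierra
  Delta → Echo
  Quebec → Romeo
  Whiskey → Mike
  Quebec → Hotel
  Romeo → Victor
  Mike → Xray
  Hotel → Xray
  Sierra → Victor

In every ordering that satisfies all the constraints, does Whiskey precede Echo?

Yes

Following the dependencies: Whiskey → Mike → Echo.
That forces Whiskey before Echo in every valid schedule.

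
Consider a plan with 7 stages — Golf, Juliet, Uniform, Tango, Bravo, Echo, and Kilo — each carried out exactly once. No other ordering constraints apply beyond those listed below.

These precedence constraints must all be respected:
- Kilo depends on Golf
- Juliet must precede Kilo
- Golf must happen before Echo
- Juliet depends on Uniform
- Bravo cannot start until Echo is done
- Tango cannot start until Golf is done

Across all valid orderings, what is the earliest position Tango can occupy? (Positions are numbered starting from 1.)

The only stage forced before Tango (directly or transitively) is Golf.
With 1 mandatory predecessor, the earliest Tango can sit is position 1+1 = 2, and placing just that one first achieves it.

2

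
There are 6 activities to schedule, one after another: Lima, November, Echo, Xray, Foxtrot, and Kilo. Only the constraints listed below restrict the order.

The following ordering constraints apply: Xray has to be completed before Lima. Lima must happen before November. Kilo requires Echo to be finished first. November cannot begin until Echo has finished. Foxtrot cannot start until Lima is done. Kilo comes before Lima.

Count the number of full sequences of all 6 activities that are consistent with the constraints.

2 activities have no prerequisites (Echo, Xray), so any of them could come first.
Enumerating by repeatedly choosing an available activity (one whose prerequisites are all placed) gives 6 distinct complete orderings.

6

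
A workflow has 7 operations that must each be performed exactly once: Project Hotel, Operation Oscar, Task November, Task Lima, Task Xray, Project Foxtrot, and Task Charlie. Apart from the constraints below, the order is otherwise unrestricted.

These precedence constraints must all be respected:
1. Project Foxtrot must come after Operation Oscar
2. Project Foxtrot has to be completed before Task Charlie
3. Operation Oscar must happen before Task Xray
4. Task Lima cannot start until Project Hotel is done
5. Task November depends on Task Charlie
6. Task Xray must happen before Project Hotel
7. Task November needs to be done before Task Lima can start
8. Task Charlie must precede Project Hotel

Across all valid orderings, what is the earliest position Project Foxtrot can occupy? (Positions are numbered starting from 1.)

Working backwards through the constraints from Project Foxtrot, its only required predecessor is Operation Oscar.
So at minimum 1 operation comes before Project Foxtrot, putting Project Foxtrot no earlier than position 2. That position is achievable by scheduling exactly that predecessor first.

2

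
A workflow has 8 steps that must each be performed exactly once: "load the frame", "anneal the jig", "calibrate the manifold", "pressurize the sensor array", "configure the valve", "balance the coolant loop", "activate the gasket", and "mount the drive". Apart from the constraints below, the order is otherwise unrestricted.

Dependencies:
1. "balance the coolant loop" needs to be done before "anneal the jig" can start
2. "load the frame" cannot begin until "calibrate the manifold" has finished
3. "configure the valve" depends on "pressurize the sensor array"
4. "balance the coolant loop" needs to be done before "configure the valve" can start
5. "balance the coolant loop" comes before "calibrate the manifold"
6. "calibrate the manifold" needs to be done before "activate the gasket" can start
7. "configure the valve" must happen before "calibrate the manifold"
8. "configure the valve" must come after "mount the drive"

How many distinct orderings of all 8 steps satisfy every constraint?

The steps with no prerequisites are "pressurize the sensor array", "balance the coolant loop", "mount the drive"; any of them can be placed first.
Enumerating by repeatedly choosing an available step (one whose prerequisites are all placed) gives 72 distinct complete orderings.

72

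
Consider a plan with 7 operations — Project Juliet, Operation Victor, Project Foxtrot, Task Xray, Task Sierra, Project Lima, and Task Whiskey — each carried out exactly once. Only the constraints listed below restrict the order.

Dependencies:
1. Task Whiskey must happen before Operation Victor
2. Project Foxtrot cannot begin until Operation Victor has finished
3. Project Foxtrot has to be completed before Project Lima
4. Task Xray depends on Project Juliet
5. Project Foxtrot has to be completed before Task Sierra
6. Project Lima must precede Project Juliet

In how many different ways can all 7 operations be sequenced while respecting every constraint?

Only Task Whiskey has no prerequisites, so it must go first.
Counting all ways to extend the partial order to a total order gives 4.

4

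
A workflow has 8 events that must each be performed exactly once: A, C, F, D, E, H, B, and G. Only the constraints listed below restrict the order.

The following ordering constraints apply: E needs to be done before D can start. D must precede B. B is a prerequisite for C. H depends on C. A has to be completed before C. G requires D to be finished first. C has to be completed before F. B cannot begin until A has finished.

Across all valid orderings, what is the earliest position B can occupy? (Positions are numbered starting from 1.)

4

Every event that must precede B has to come before it. Tracing all chains that end at B, those events are: A, D, E — 3 in total.
So at minimum 3 events come before B, putting B no earlier than position 4. That position is achievable by scheduling exactly those predecessors first.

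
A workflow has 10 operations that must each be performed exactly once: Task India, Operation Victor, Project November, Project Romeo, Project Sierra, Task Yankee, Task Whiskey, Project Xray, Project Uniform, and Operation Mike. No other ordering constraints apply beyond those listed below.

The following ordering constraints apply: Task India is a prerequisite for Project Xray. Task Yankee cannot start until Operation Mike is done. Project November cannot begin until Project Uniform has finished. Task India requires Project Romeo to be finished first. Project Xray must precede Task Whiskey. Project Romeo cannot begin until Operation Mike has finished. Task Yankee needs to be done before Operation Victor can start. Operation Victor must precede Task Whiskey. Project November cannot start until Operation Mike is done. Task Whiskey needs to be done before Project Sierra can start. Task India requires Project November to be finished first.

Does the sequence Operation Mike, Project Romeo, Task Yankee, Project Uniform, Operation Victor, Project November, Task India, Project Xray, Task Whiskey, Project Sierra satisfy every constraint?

Going through the constraints one by one, each required predecessor appears earlier in the sequence than its dependent — e.g. Operation Mike (position 1) is before Project November (position 6), as required.

Yes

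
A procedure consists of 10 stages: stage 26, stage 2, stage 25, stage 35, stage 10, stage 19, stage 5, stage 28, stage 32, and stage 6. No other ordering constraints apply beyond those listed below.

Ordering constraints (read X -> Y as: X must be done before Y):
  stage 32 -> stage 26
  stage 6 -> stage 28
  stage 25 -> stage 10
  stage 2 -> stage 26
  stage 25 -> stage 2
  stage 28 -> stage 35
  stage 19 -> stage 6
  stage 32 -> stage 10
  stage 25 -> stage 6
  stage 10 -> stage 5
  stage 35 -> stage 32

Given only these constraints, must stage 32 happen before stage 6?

No

In fact the dependencies run the other way: stage 6 → stage 28 → stage 35 → stage 32.
So stage 32 does not have to come before stage 6 — it cannot.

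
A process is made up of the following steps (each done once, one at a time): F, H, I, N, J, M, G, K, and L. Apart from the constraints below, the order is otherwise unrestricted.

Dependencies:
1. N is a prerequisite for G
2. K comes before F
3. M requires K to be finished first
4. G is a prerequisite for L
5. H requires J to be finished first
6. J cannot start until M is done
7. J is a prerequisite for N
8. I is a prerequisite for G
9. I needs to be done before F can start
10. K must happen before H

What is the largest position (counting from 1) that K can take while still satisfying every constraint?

Every step that must follow K has to come after it. Tracing all chains starting from K, those steps are: F, H, N, J, M, G, L — 7 in total.
So at least 7 steps follow K, putting K no later than position 2. That position is achievable by scheduling everything else first.

2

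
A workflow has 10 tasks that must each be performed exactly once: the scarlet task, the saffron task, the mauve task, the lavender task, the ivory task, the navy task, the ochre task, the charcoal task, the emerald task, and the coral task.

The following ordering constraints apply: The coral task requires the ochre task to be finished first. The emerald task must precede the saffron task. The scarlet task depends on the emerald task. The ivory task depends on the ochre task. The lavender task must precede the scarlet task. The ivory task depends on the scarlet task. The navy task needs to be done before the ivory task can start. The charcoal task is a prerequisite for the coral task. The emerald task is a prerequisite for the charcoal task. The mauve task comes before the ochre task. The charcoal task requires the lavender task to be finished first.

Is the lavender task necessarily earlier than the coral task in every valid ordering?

Following the dependencies: the lavender task → the charcoal task → the coral task.
So the lavender task must precede the coral task in any valid ordering.

Yes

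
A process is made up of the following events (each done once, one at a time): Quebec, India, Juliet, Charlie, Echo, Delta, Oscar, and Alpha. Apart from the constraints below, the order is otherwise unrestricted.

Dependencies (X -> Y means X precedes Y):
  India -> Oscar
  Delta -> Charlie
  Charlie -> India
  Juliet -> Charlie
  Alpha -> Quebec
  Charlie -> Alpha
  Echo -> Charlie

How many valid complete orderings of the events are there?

3 events have no prerequisites (Juliet, Echo, Delta), so any of them could come first.
Systematically extending each partial ordering one event at a time and counting, there are 36 complete orderings.

36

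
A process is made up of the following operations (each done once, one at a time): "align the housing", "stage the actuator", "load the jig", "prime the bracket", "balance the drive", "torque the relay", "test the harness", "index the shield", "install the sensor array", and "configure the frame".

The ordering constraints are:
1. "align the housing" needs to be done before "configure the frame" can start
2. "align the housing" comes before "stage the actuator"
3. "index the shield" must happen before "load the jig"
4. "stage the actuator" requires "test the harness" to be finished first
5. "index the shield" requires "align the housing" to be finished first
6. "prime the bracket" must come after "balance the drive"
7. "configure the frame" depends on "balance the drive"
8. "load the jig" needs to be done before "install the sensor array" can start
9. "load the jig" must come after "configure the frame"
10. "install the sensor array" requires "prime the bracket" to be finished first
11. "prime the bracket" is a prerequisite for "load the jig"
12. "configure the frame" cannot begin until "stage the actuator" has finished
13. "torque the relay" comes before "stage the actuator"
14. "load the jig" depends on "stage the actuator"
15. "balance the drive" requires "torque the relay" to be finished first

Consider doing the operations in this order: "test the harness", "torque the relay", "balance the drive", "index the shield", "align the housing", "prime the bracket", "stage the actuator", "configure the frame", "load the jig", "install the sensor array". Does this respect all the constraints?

Here "align the housing" comes after "index the shield".
That contradicts the constraint that "align the housing" must precede "index the shield".

No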